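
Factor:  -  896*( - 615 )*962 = 530100480  =  2^8*3^1*5^1*7^1*13^1*37^1*41^1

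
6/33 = 2/11 = 0.18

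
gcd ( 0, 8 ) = 8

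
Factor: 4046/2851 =2^1*7^1*17^2*2851^(  -  1) 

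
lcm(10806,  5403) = 10806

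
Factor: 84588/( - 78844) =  - 21147/19711 = - 3^1*7^1*19^1*23^( - 1)*53^1 * 857^( - 1 )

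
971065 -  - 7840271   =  8811336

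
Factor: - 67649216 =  - 2^6*1057019^1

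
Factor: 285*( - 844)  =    -  2^2*3^1*5^1*19^1 * 211^1 = - 240540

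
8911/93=8911/93 = 95.82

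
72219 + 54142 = 126361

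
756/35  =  21 + 3/5 = 21.60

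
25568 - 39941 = - 14373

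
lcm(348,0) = 0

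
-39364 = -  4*9841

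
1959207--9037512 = 10996719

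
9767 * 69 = 673923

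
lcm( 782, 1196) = 20332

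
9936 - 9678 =258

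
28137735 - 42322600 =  - 14184865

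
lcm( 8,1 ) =8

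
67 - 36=31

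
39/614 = 39/614=   0.06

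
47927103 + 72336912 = 120264015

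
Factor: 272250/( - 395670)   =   - 3^1  *5^2*109^( - 1 ) = -75/109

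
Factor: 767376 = 2^4 * 3^2 * 73^2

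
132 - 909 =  - 777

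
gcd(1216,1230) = 2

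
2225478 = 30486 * 73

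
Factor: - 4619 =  - 31^1*149^1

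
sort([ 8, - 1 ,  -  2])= [ - 2, - 1, 8]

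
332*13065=4337580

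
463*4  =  1852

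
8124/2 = 4062  =  4062.00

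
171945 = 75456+96489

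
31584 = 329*96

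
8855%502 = 321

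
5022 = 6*837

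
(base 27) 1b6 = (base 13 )615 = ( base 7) 3003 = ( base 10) 1032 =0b10000001000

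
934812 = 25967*36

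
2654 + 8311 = 10965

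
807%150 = 57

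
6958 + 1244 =8202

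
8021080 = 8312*965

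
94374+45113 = 139487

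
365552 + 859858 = 1225410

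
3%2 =1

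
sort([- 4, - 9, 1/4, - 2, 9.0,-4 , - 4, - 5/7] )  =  [ - 9, - 4, - 4, - 4, - 2, - 5/7, 1/4, 9.0] 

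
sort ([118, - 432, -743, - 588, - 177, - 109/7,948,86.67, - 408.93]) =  [ - 743, - 588,- 432,  -  408.93,- 177, - 109/7,86.67,118 , 948] 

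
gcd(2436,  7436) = 4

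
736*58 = 42688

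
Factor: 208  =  2^4*13^1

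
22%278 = 22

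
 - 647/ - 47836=647/47836 = 0.01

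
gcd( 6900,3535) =5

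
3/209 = 3/209 = 0.01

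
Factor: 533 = 13^1*41^1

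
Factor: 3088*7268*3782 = 84881634688 = 2^7*23^1*31^1*61^1*79^1 *193^1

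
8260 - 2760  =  5500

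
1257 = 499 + 758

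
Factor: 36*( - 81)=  -2^2*3^6 = -  2916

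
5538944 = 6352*872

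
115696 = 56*2066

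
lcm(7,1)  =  7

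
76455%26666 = 23123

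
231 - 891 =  - 660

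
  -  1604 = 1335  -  2939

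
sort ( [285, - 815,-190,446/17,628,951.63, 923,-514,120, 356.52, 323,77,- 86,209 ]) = [ - 815, - 514,-190,-86,446/17,77,120, 209,285, 323, 356.52,628,923,951.63]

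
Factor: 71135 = 5^1 * 41^1 *347^1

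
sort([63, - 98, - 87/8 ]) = [  -  98,-87/8,63 ]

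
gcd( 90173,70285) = 1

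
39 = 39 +0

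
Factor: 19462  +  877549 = 897011 = 897011^1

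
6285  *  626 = 3934410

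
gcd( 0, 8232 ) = 8232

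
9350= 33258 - 23908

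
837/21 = 279/7 = 39.86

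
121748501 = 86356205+35392296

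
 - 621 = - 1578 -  - 957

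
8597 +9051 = 17648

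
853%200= 53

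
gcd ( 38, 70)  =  2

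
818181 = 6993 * 117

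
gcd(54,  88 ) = 2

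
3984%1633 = 718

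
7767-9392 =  - 1625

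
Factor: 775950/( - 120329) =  - 2^1*3^1 * 5^2*7^1*11^(-1 )*739^1*10939^( - 1)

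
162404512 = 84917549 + 77486963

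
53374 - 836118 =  - 782744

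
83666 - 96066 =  - 12400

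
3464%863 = 12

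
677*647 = 438019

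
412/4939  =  412/4939=0.08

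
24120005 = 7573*3185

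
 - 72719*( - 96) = 6981024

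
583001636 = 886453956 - 303452320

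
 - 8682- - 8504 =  - 178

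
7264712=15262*476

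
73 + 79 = 152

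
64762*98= 6346676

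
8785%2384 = 1633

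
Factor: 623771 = 623771^1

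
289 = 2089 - 1800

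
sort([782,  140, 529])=[ 140,  529,782] 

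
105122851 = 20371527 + 84751324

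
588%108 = 48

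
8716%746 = 510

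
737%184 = 1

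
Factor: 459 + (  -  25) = 2^1*7^1*31^1 = 434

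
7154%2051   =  1001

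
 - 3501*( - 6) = 21006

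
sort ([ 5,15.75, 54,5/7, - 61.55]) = [ - 61.55, 5/7,5,  15.75,54]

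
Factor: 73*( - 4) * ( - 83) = 24236 = 2^2*73^1*83^1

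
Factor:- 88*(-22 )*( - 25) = - 2^4*5^2*11^2 = - 48400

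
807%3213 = 807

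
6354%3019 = 316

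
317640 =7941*40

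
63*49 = 3087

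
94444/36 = 23611/9 = 2623.44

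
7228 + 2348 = 9576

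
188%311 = 188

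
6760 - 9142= - 2382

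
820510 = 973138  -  152628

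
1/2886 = 1/2886 = 0.00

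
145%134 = 11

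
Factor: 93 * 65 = 6045= 3^1*5^1 * 13^1 * 31^1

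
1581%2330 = 1581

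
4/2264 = 1/566 =0.00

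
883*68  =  60044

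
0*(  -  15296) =0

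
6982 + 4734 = 11716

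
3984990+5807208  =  9792198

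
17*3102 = 52734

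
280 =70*4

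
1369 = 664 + 705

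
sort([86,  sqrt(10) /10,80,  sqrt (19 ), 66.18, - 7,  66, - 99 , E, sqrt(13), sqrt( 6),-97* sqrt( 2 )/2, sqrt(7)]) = [ - 99,-97*sqrt(2)/2, - 7 , sqrt(10 ) /10, sqrt (6 ), sqrt(7), E, sqrt( 13),  sqrt(19), 66, 66.18,80,86]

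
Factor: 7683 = 3^1*13^1 * 197^1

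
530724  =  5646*94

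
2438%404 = 14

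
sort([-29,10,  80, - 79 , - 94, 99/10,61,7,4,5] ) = [ - 94, - 79, - 29,4,5, 7,  99/10,10,61,80 ] 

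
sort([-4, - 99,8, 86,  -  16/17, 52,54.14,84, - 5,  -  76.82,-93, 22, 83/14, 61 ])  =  [-99, - 93 ,-76.82, - 5,- 4, - 16/17, 83/14 , 8,22,52,54.14,61,  84, 86] 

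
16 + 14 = 30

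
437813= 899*487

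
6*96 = 576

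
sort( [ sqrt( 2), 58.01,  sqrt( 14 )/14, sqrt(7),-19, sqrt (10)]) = [-19,  sqrt( 14 )/14, sqrt( 2 ),  sqrt( 7), sqrt( 10),58.01] 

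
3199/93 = 34 + 37/93 = 34.40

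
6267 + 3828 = 10095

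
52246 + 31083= 83329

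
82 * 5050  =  414100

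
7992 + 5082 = 13074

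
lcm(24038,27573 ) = 937482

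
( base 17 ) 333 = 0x399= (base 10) 921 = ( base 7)2454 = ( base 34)r3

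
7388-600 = 6788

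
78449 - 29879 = 48570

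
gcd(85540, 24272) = 4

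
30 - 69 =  - 39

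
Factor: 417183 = 3^1*13^1*19^1*563^1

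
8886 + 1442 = 10328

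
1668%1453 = 215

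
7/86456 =7/86456 = 0.00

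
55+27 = 82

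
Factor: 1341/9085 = 3^2*5^( - 1) * 23^( - 1) * 79^(-1)*149^1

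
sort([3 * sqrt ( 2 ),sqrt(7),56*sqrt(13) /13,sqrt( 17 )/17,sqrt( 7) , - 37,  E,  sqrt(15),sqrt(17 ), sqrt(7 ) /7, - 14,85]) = [-37,- 14,sqrt (17)/17, sqrt( 7) /7,  sqrt( 7 ),sqrt( 7 ), E,sqrt( 15 ), sqrt(17),3 * sqrt ( 2),56 * sqrt( 13 )/13,85 ] 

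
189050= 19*9950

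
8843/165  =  53 + 98/165= 53.59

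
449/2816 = 449/2816 = 0.16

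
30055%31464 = 30055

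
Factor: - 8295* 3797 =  - 31496115  =  - 3^1*5^1* 7^1*79^1*3797^1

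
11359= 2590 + 8769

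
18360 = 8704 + 9656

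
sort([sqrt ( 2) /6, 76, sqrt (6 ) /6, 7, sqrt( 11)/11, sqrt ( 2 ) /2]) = [sqrt( 2)/6, sqrt( 11 ) /11, sqrt( 6)/6, sqrt( 2 ) /2, 7, 76 ]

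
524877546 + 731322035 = 1256199581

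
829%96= 61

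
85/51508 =85/51508   =  0.00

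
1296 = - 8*( - 162 )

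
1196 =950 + 246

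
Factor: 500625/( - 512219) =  - 3^2*5^4*89^1*103^(-1)* 4973^(-1)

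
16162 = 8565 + 7597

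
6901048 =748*9226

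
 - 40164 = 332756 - 372920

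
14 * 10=140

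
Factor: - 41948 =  - 2^2 * 10487^1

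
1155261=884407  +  270854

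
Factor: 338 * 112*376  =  2^8*7^1*13^2 *47^1 = 14233856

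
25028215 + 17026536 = 42054751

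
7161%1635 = 621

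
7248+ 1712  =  8960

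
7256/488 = 907/61  =  14.87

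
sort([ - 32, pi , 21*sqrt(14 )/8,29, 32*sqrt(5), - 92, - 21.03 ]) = [ - 92, - 32, - 21.03,pi, 21*sqrt( 14) /8, 29, 32 *sqrt( 5)] 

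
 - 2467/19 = -130 + 3/19 = - 129.84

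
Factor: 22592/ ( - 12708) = -2^4 * 3^( - 2)=- 16/9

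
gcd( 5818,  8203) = 1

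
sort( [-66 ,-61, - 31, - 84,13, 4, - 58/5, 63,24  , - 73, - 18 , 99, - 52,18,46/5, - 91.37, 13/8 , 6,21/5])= [ - 91.37 ,  -  84, - 73 , - 66,-61, - 52, - 31,- 18, - 58/5, 13/8, 4,21/5, 6,46/5,13, 18, 24 , 63,99]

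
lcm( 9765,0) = 0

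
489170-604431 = -115261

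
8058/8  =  4029/4  =  1007.25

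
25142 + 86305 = 111447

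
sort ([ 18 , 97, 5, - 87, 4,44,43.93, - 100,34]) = [ - 100, - 87, 4,5,  18,34,43.93, 44,97]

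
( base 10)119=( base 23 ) 54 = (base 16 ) 77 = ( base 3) 11102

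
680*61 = 41480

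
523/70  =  523/70 = 7.47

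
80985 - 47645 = 33340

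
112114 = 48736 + 63378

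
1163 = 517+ 646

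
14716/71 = 14716/71 = 207.27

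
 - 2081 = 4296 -6377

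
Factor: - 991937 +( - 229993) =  - 1221930 = - 2^1 * 3^2 * 5^1*  13577^1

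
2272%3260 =2272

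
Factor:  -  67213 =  - 67213^1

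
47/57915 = 47/57915 = 0.00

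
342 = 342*1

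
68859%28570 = 11719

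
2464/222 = 11 + 11/111 = 11.10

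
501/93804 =167/31268  =  0.01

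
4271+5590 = 9861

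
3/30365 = 3/30365 = 0.00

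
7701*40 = 308040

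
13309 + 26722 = 40031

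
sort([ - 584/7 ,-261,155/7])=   [  -  261,-584/7,155/7] 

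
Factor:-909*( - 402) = 365418=2^1 *3^3*67^1*101^1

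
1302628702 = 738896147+563732555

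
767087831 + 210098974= 977186805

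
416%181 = 54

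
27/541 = 27/541 = 0.05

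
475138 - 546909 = -71771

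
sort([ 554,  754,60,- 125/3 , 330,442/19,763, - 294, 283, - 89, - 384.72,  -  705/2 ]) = [ - 384.72, - 705/2, - 294, - 89, - 125/3,  442/19,60, 283, 330, 554,754,  763]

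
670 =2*335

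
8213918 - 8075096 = 138822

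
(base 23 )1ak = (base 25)164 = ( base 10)779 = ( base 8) 1413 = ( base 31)P4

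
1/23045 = 1/23045  =  0.00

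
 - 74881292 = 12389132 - 87270424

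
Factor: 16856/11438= 28/19=2^2*7^1*19^( - 1 ) 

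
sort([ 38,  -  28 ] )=[ - 28,38 ]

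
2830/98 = 28 + 43/49 = 28.88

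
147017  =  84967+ 62050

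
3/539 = 3/539 = 0.01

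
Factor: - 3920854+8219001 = 7^1*163^1*3767^1 = 4298147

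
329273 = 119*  2767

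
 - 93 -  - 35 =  -58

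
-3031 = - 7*433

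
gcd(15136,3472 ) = 16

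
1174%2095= 1174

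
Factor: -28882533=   -  3^1*37^1*367^1*709^1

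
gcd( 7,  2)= 1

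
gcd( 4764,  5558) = 794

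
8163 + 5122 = 13285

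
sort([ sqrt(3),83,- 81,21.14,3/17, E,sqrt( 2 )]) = [ - 81,3/17,sqrt ( 2),sqrt( 3),E,21.14, 83] 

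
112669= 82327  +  30342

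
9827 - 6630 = 3197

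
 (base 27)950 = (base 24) BF0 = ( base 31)6U0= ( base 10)6696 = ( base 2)1101000101000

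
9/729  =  1/81 = 0.01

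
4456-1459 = 2997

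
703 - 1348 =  - 645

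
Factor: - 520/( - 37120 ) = 2^ ( - 5)*13^1 * 29^( - 1)= 13/928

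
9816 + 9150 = 18966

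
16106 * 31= 499286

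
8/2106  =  4/1053= 0.00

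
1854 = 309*6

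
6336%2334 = 1668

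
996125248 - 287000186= 709125062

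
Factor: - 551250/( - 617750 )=3^2*5^1 *7^1*353^( - 1) =315/353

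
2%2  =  0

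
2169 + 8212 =10381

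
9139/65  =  703/5  =  140.60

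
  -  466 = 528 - 994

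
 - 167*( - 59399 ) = 9919633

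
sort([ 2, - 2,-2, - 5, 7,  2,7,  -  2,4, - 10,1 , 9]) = [ - 10,  -  5,  -  2, - 2, - 2, 1,2,2,4,7,  7, 9]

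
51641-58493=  - 6852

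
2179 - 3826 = - 1647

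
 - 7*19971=-139797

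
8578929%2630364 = 687837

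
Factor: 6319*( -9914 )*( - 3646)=228409379636  =  2^2*71^1*89^1*1823^1*4957^1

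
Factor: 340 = 2^2*5^1*17^1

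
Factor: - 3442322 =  - 2^1 *13^1*43^1*3079^1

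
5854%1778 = 520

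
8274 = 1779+6495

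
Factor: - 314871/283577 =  - 3^1*7^( - 1 )*17^( - 1)*103^1 * 1019^1* 2383^( - 1)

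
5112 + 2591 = 7703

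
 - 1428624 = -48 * 29763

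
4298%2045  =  208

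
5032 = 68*74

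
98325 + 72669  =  170994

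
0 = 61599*0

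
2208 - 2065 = 143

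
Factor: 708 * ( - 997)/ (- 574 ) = 352938/287 = 2^1*3^1*7^(-1)*41^(  -  1)*59^1 * 997^1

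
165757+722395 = 888152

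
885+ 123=1008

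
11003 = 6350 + 4653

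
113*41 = 4633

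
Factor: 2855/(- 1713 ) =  -5/3 = - 3^ ( - 1)*5^1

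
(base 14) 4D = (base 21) 36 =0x45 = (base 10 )69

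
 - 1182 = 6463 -7645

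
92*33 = 3036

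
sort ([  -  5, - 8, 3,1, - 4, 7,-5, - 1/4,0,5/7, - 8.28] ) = [-8.28, - 8,-5,-5,-4, - 1/4, 0, 5/7 , 1, 3, 7 ] 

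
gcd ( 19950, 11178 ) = 6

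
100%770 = 100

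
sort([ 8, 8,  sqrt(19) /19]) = [sqrt(19 )/19 , 8,  8]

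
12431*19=236189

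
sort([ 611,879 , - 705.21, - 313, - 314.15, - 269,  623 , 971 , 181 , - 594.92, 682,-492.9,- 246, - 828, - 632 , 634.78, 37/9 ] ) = [ - 828, - 705.21 , - 632 , - 594.92,  -  492.9,-314.15, - 313, - 269, - 246, 37/9,  181,611, 623,634.78,  682,879,971]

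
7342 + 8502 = 15844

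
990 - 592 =398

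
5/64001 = 5/64001 = 0.00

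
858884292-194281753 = 664602539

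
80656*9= 725904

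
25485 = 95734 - 70249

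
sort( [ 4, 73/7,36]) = [ 4, 73/7,36]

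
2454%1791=663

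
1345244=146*9214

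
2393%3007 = 2393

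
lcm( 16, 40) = 80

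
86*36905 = 3173830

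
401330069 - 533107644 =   -  131777575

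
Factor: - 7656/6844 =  - 66/59=- 2^1*3^1*11^1*59^( - 1)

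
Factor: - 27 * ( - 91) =2457 = 3^3 * 7^1*13^1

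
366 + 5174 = 5540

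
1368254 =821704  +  546550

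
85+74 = 159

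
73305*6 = 439830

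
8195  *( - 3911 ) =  - 32050645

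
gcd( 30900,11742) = 618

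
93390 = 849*110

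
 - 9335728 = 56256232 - 65591960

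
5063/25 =5063/25 = 202.52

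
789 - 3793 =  -3004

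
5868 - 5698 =170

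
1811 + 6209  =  8020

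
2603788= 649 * 4012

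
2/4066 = 1/2033  =  0.00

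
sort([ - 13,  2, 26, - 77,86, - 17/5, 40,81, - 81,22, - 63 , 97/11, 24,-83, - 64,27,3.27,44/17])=[- 83, -81,-77,- 64,-63, - 13, -17/5, 2,  44/17,3.27,97/11 , 22,24,  26, 27, 40,81,86]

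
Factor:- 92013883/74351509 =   -  13^1*47^( - 1)*53^1* 83^1*277^( - 1)*1609^1*5711^( - 1 )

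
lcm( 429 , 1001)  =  3003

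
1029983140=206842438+823140702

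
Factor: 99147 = 3^1*33049^1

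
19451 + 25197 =44648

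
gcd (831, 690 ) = 3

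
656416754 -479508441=176908313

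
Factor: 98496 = 2^6 * 3^4*19^1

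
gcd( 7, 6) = 1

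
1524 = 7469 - 5945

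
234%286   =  234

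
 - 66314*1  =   -66314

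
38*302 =11476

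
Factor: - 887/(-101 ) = 101^( -1)*887^1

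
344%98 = 50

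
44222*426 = 18838572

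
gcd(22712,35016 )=8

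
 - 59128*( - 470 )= 27790160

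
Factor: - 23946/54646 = -3^1*13^1*89^( - 1) = -39/89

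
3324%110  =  24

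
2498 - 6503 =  - 4005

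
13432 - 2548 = 10884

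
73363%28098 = 17167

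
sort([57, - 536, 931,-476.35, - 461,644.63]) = [ - 536,-476.35 , - 461, 57,644.63, 931 ]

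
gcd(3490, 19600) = 10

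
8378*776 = 6501328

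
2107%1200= 907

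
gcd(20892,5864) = 4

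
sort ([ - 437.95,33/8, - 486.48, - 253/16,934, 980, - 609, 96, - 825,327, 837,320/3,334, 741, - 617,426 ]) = [ - 825, - 617,- 609, - 486.48,- 437.95,  -  253/16, 33/8,96, 320/3, 327,334,  426,741, 837,934,  980]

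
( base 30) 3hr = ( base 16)CA5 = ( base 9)4386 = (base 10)3237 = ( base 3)11102220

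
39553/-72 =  - 39553/72 = -549.35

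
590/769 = 590/769 =0.77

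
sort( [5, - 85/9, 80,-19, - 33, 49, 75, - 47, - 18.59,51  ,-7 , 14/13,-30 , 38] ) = [ - 47, - 33, - 30, - 19, - 18.59, - 85/9, - 7, 14/13 , 5,38 , 49,51,75 , 80]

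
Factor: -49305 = -3^1 * 5^1 * 19^1* 173^1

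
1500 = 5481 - 3981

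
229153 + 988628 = 1217781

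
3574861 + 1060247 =4635108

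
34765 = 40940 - 6175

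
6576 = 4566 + 2010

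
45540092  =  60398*754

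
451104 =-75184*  ( -6)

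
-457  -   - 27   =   - 430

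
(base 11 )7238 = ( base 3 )111011120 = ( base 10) 9600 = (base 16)2580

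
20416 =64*319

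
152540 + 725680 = 878220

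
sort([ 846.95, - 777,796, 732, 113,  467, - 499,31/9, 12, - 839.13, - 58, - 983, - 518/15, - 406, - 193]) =[ - 983, - 839.13, - 777,  -  499,-406,-193,  -  58,- 518/15, 31/9, 12,113, 467,732, 796, 846.95]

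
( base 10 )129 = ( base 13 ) 9c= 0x81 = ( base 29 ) 4D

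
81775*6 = 490650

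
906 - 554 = 352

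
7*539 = 3773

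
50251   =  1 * 50251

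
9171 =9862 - 691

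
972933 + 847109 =1820042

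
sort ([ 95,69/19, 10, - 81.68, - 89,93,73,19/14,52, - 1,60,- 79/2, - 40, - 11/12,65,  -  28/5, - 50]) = [-89,  -  81.68,  -  50, - 40 , -79/2, - 28/5,-1, -11/12,19/14,69/19,  10,52,60,65,73,93, 95] 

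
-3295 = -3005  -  290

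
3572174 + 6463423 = 10035597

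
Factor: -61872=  - 2^4  *3^1*1289^1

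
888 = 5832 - 4944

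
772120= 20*38606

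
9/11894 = 9/11894=0.00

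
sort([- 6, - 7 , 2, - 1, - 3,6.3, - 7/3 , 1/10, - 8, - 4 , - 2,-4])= [ -8, - 7, - 6, -4, - 4,-3,-7/3, - 2, - 1,1/10,2,6.3]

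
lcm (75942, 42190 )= 379710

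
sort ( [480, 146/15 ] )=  [146/15, 480 ] 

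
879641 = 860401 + 19240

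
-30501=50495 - 80996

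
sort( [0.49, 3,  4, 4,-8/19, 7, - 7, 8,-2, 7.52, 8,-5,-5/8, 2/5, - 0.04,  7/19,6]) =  [ - 7,  -  5, - 2, - 5/8,-8/19 , - 0.04,7/19, 2/5 , 0.49, 3,4,4, 6,  7, 7.52,8,8]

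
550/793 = 550/793 = 0.69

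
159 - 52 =107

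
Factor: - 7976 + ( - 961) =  - 3^3 *331^1 = - 8937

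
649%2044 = 649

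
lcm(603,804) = 2412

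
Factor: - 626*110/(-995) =2^2  *11^1*199^(-1 )*313^1 = 13772/199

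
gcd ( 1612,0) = 1612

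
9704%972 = 956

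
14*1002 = 14028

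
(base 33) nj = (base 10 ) 778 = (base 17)2bd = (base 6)3334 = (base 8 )1412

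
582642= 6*97107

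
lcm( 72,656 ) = 5904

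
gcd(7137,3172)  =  793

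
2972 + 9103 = 12075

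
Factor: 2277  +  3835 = 2^5 * 191^1 = 6112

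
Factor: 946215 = 3^3*5^1 * 43^1*163^1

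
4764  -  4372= 392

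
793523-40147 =753376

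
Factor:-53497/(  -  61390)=61/70= 2^(-1 )*5^( - 1) * 7^( - 1)  *  61^1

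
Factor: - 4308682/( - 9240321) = 2^1* 3^( - 1 )*7^1*23^1 * 13381^1*3080107^( - 1)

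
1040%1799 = 1040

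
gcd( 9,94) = 1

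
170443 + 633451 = 803894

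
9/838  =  9/838 = 0.01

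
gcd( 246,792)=6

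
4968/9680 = 621/1210 = 0.51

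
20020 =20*1001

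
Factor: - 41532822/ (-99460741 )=2^1 * 3^2*19^1*31^(-1 )*1123^( - 1)*2857^( - 1)*121441^1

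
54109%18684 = 16741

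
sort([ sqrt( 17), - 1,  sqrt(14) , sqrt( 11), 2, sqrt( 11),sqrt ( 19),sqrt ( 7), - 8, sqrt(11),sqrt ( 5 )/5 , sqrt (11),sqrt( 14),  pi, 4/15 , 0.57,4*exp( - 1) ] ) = [ - 8,-1,4/15,sqrt( 5)/5,  0.57,4 * exp( - 1),2, sqrt( 7 ),  pi, sqrt ( 11), sqrt(11), sqrt( 11), sqrt( 11),sqrt( 14), sqrt(14), sqrt (17),sqrt(19)]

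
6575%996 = 599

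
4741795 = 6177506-1435711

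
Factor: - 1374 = - 2^1 * 3^1  *  229^1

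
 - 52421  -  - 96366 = 43945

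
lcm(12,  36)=36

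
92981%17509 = 5436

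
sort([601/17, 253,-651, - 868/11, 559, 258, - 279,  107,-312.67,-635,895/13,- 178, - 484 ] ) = [ - 651, - 635,- 484, - 312.67, - 279, - 178,- 868/11, 601/17, 895/13, 107, 253,258, 559]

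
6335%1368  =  863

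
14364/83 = 14364/83=173.06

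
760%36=4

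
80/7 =80/7 = 11.43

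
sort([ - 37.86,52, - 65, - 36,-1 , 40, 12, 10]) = [ - 65 , - 37.86, - 36, - 1, 10 , 12,40,52 ] 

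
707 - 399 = 308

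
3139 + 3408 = 6547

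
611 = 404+207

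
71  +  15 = 86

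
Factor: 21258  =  2^1*3^2*1181^1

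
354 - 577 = -223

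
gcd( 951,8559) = 951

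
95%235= 95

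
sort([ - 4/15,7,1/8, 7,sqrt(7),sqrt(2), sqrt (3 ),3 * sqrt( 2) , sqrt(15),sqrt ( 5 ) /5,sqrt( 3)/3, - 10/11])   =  [ - 10/11, - 4/15, 1/8,sqrt( 5)/5,sqrt( 3) /3 , sqrt(2), sqrt( 3),sqrt ( 7),sqrt ( 15),3*sqrt( 2), 7,7]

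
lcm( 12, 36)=36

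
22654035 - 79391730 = -56737695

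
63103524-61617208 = 1486316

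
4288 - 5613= - 1325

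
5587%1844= 55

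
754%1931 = 754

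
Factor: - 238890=-2^1*3^1*5^1*7963^1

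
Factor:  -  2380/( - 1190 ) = 2   =  2^1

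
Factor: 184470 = 2^1*3^1*5^1 * 11^1*13^1*43^1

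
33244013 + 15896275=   49140288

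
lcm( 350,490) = 2450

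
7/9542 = 7/9542 = 0.00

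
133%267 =133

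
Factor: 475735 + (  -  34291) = 2^2*3^1*36787^1 = 441444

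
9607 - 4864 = 4743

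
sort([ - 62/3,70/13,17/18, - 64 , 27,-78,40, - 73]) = [ -78, - 73, - 64, - 62/3,17/18, 70/13, 27, 40]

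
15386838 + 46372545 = 61759383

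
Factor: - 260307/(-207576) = 311/248 = 2^( - 3 )*31^ ( - 1)*311^1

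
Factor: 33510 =2^1*3^1*5^1*1117^1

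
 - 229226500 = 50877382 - 280103882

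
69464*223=15490472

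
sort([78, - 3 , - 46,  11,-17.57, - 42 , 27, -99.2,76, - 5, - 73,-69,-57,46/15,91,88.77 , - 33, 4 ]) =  [-99.2,  -  73,-69, - 57,-46,  -  42, - 33, - 17.57 , - 5, - 3,46/15  ,  4,  11, 27,76,78,  88.77, 91 ]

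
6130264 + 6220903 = 12351167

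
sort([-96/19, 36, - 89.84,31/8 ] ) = [ - 89.84, - 96/19, 31/8, 36 ] 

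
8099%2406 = 881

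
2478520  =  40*61963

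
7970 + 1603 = 9573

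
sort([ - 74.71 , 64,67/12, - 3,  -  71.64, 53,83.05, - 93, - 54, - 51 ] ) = [ - 93,-74.71, -71.64, - 54, - 51, - 3, 67/12, 53,64 , 83.05]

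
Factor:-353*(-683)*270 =2^1*3^3 * 5^1*353^1*683^1 = 65096730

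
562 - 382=180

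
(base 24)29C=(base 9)1803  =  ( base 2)10101100100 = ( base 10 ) 1380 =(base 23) 2E0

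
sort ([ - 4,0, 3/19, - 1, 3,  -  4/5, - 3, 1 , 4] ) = [ - 4, - 3, - 1,  -  4/5, 0, 3/19, 1, 3,4]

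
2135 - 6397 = - 4262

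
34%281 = 34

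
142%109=33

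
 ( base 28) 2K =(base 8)114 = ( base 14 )56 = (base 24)34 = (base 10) 76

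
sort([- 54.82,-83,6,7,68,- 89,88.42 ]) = [ -89,  -  83, - 54.82 , 6, 7,68,88.42]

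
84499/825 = 102 + 349/825 = 102.42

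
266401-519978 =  -253577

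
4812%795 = 42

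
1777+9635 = 11412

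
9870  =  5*1974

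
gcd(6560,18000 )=80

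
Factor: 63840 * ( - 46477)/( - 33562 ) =2^4*3^1*5^1 * 7^1 * 19^1*97^( - 1)*173^( - 1 )*46477^1 = 1483545840/16781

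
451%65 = 61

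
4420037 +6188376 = 10608413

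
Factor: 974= 2^1*487^1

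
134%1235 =134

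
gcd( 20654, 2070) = 46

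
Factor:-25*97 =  - 2425 = - 5^2*97^1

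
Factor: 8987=11^1*19^1*43^1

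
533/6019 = 41/463  =  0.09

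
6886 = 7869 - 983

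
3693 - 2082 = 1611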